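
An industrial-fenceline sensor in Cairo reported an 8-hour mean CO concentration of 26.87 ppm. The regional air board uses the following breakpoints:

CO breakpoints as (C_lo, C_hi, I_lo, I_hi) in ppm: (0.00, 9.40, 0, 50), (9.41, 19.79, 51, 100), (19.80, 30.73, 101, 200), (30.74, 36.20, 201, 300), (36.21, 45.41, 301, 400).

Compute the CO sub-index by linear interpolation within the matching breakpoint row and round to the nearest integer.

CO 26.87: bracket 19.80–30.73 → index 101–200; slope 99/10.93, offset 7.07.
AQI = 101 + 99/10.93·7.07 ≈ 165.04 ⇒ 165.

165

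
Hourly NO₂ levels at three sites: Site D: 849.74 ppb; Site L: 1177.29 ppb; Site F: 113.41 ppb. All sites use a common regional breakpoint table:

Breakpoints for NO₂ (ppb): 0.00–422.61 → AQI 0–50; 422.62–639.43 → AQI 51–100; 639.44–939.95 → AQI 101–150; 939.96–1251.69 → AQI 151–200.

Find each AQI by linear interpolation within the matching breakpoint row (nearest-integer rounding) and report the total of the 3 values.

Site D: row 639.44–939.95 (AQI 101–150). (150−101)·(849.74−639.44)/(939.95−639.44) + 101 = 49·210.30/300.51 + 101 ≈ 135.29 → 135.
Site L: 1177.29 ∈ [939.96, 1251.69] ↔ index [151, 200].
151 + (1177.29−939.96)·(200−151)/(1251.69−939.96) = 151 + 237.33·49/311.73 ≈ 188.31, so AQI = 188.
Site F 113.41: bracket 0.00–422.61 → index 0–50; slope 50/422.61, offset 113.41.
AQI = 0 + 50/422.61·113.41 ≈ 13.42 ⇒ 13.
AQIs: Site D=135, Site L=188, Site F=13. Sum = 135 + 188 + 13 = 336.

336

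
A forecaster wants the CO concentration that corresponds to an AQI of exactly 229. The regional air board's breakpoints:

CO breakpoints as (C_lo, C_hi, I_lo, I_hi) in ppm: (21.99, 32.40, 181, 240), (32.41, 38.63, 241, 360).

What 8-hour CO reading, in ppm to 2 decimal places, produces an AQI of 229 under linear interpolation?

30.46

AQI 229 lies in the 181–240 band, which corresponds to 21.99–32.40 ppm.
C = 21.99 + (229−181)×(32.40−21.99)/(240−181) = 21.99 + 48×10.41/59 ≈ 30.4592 ppm → 30.46 ppm to 2 dp.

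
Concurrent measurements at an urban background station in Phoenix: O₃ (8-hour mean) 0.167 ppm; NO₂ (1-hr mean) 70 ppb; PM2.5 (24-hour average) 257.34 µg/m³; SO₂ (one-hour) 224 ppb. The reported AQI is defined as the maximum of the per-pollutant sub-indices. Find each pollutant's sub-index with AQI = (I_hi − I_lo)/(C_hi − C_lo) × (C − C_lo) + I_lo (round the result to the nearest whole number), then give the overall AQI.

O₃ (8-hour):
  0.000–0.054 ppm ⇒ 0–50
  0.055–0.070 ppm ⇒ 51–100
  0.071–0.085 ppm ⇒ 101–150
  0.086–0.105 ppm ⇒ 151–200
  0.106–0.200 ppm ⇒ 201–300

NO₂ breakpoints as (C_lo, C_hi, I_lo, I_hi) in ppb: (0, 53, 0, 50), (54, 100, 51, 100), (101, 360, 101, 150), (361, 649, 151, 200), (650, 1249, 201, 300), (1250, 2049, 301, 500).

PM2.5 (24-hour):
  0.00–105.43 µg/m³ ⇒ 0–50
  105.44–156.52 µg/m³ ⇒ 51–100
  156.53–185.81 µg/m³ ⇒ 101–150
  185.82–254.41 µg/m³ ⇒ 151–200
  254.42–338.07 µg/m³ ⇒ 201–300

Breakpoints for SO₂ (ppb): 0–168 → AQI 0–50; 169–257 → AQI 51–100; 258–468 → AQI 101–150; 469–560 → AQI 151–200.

265

O₃ 0.167: bracket 0.106–0.200 → index 201–300; slope 99/0.094, offset 0.061.
AQI = 201 + 99/0.094·0.061 ≈ 265.24 ⇒ 265.
NO₂: row 54–100 (AQI 51–100). (100−51)·(70−54)/(100−54) + 51 = 49·16/46 + 51 ≈ 68.04 → 68.
PM2.5: row 254.42–338.07 (AQI 201–300). (300−201)·(257.34−254.42)/(338.07−254.42) + 201 = 99·2.92/83.65 + 201 ≈ 204.46 → 204.
SO₂ 224: bracket 169–257 → index 51–100; slope 49/88, offset 55.
AQI = 51 + 49/88·55 ≈ 81.63 ⇒ 82.
Sub-indices: O₃→265, NO₂→68, PM2.5→204, SO₂→82. Overall AQI = max = 265; dominant pollutant is O₃.
AQI 265: Very Unhealthy.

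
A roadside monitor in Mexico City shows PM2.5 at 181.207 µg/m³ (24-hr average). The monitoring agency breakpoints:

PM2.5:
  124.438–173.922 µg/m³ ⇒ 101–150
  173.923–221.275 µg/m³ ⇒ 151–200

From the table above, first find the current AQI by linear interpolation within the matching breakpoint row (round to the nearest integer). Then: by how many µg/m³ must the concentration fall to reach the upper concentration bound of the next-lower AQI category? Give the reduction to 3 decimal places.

7.285

PM2.5: 181.207 ∈ [173.923, 221.275] ↔ index [151, 200].
151 + (181.207−173.923)·(200−151)/(221.275−173.923) = 151 + 7.284·49/47.352 ≈ 158.54, so AQI = 159.
Current AQI 159 is in the Unhealthy range (151–200). The next-lower category tops out at AQI 150, whose upper concentration bound is 173.922 µg/m³.
Reduction needed = 181.207 − 173.922 = 7.285 µg/m³.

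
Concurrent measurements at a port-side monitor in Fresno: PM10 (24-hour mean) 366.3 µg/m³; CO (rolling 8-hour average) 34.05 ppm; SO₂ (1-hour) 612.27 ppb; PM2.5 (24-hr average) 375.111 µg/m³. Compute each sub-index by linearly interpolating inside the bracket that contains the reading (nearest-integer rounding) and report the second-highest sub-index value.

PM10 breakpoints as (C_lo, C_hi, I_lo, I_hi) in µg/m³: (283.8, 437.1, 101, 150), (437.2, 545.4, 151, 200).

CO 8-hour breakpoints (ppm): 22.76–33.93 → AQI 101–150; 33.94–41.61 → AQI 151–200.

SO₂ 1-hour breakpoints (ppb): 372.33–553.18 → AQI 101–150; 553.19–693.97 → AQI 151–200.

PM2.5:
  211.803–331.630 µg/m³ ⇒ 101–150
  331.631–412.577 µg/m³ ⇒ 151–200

PM10 366.3: bracket 283.8–437.1 → index 101–150; slope 49/153.3, offset 82.5.
AQI = 101 + 49/153.3·82.5 ≈ 127.37 ⇒ 127.
CO: row 33.94–41.61 (AQI 151–200). (200−151)·(34.05−33.94)/(41.61−33.94) + 151 = 49·0.11/7.67 + 151 ≈ 151.70 → 152.
SO₂: row 553.19–693.97 (AQI 151–200). (200−151)·(612.27−553.19)/(693.97−553.19) + 151 = 49·59.08/140.78 + 151 ≈ 171.56 → 172.
PM2.5: 375.111 ∈ [331.631, 412.577] ↔ index [151, 200].
151 + (375.111−331.631)·(200−151)/(412.577−331.631) = 151 + 43.480·49/80.946 ≈ 177.32, so AQI = 177.
Sub-indices: PM10→127, CO→152, SO₂→172, PM2.5→177. Ranked high→low: 177, 172, 152, 127. Second-highest sub-index = 172.

172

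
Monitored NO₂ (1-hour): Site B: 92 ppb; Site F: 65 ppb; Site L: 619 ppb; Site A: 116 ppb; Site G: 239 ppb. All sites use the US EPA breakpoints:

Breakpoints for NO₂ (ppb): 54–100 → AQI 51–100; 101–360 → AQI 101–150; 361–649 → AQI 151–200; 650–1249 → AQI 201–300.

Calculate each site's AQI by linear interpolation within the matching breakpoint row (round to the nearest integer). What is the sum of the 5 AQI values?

580

Site B 92: bracket 54–100 → index 51–100; slope 49/46, offset 38.
AQI = 51 + 49/46·38 ≈ 91.48 ⇒ 91.
Site F: 65 ∈ [54, 100] ↔ index [51, 100].
51 + (65−54)·(100−51)/(100−54) = 51 + 11·49/46 ≈ 62.72, so AQI = 63.
Site L: 619 ∈ [361, 649] ↔ index [151, 200].
151 + (619−361)·(200−151)/(649−361) = 151 + 258·49/288 ≈ 194.90, so AQI = 195.
Site A: 116 ∈ [101, 360] ↔ index [101, 150].
101 + (116−101)·(150−101)/(360−101) = 101 + 15·49/259 ≈ 103.84, so AQI = 104.
Site G: 239 lies in 101–360, so I_lo=101, I_hi=150, C_lo=101, C_hi=360.
(150−101)/(360−101) × (239−101) + 101 = 49/259 × 138 + 101 ≈ 127.11 → 127.
AQIs: Site B=91, Site F=63, Site L=195, Site A=104, Site G=127. Sum = 91 + 63 + 195 + 104 + 127 = 580.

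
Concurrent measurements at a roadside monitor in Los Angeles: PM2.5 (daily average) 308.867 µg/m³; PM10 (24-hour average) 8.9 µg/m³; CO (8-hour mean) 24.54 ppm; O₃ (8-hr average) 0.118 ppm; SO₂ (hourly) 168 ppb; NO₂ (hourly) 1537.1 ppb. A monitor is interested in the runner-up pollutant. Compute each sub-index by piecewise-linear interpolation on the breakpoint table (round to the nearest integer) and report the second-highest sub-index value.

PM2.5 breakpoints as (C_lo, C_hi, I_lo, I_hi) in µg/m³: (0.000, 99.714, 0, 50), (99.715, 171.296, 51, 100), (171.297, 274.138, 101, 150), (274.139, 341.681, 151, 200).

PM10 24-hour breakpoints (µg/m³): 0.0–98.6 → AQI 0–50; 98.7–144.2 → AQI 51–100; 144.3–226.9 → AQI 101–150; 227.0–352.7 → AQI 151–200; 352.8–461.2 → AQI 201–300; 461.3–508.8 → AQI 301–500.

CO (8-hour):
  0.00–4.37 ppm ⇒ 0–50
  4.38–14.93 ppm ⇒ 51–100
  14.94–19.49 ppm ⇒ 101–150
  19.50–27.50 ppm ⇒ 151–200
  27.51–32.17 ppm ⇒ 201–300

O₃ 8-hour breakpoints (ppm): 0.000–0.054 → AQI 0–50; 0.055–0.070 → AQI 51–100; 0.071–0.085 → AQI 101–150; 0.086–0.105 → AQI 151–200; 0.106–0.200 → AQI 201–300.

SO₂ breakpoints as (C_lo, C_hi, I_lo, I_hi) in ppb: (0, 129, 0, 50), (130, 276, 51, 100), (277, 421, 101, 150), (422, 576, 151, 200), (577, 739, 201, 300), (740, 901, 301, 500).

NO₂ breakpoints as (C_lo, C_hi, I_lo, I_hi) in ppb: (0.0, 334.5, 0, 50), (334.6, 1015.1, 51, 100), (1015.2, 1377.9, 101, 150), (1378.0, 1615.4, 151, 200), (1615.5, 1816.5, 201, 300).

PM2.5: 308.867 lies in 274.139–341.681, so I_lo=151, I_hi=200, C_lo=274.139, C_hi=341.681.
(200−151)/(341.681−274.139) × (308.867−274.139) + 151 = 49/67.542 × 34.728 + 151 ≈ 176.19 → 176.
PM10: 8.9 ∈ [0.0, 98.6] ↔ index [0, 50].
0 + (8.9−0.0)·(50−0)/(98.6−0.0) = 0 + 8.9·50/98.6 ≈ 4.51, so AQI = 5.
CO: row 19.50–27.50 (AQI 151–200). (200−151)·(24.54−19.50)/(27.50−19.50) + 151 = 49·5.04/8.00 + 151 ≈ 181.87 → 182.
O₃: 0.118 ∈ [0.106, 0.200] ↔ index [201, 300].
201 + (0.118−0.106)·(300−201)/(0.200−0.106) = 201 + 0.012·99/0.094 ≈ 213.64, so AQI = 214.
SO₂: row 130–276 (AQI 51–100). (100−51)·(168−130)/(276−130) + 51 = 49·38/146 + 51 ≈ 63.75 → 64.
NO₂: 1537.1 lies in 1378.0–1615.4, so I_lo=151, I_hi=200, C_lo=1378.0, C_hi=1615.4.
(200−151)/(1615.4−1378.0) × (1537.1−1378.0) + 151 = 49/237.4 × 159.1 + 151 ≈ 183.84 → 184.
Sub-indices: PM2.5→176, PM10→5, CO→182, O₃→214, SO₂→64, NO₂→184. Ranked high→low: 214, 184, 182, 176, 64, 5. Second-highest sub-index = 184.

184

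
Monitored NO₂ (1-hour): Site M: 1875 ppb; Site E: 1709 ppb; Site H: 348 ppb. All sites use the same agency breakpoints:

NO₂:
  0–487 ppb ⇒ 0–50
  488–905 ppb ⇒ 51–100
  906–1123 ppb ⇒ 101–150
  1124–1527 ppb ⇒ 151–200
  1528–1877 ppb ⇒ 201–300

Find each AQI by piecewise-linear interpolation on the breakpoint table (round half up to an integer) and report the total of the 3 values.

587

Site M: 1875 ∈ [1528, 1877] ↔ index [201, 300].
201 + (1875−1528)·(300−201)/(1877−1528) = 201 + 347·99/349 ≈ 299.43, so AQI = 299.
Site E 1709: bracket 1528–1877 → index 201–300; slope 99/349, offset 181.
AQI = 201 + 99/349·181 ≈ 252.34 ⇒ 252.
Site H: row 0–487 (AQI 0–50). (50−0)·(348−0)/(487−0) + 0 = 50·348/487 + 0 ≈ 35.73 → 36.
AQIs: Site M=299, Site E=252, Site H=36. Sum = 299 + 252 + 36 = 587.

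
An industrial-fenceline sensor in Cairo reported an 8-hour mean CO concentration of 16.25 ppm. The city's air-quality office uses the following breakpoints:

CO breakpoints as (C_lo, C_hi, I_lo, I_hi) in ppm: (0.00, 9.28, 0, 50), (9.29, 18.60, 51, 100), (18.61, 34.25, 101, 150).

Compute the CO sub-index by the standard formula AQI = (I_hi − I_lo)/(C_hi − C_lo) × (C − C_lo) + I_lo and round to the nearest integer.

CO: 16.25 lies in 9.29–18.60, so I_lo=51, I_hi=100, C_lo=9.29, C_hi=18.60.
(100−51)/(18.60−9.29) × (16.25−9.29) + 51 = 49/9.31 × 6.96 + 51 ≈ 87.63 → 88.

88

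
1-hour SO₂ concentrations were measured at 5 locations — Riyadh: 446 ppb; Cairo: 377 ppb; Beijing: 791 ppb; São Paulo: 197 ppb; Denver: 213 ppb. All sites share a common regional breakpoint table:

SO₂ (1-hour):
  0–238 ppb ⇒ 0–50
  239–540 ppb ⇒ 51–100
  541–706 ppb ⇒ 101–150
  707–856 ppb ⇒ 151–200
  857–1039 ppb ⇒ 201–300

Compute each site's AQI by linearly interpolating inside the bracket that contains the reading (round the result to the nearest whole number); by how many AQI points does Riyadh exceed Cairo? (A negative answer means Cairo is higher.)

Riyadh 446: bracket 239–540 → index 51–100; slope 49/301, offset 207.
AQI = 51 + 49/301·207 ≈ 84.70 ⇒ 85.
Cairo 377: bracket 239–540 → index 51–100; slope 49/301, offset 138.
AQI = 51 + 49/301·138 ≈ 73.47 ⇒ 73.
Beijing: 791 lies in 707–856, so I_lo=151, I_hi=200, C_lo=707, C_hi=856.
(200−151)/(856−707) × (791−707) + 151 = 49/149 × 84 + 151 ≈ 178.62 → 179.
São Paulo: 197 ∈ [0, 238] ↔ index [0, 50].
0 + (197−0)·(50−0)/(238−0) = 0 + 197·50/238 ≈ 41.39, so AQI = 41.
Denver 213: bracket 0–238 → index 0–50; slope 50/238, offset 213.
AQI = 0 + 50/238·213 ≈ 44.75 ⇒ 45.
AQIs: Riyadh=85, Cairo=73, Beijing=179, São Paulo=41, Denver=45. Riyadh (85) − Cairo (73) = 12.

12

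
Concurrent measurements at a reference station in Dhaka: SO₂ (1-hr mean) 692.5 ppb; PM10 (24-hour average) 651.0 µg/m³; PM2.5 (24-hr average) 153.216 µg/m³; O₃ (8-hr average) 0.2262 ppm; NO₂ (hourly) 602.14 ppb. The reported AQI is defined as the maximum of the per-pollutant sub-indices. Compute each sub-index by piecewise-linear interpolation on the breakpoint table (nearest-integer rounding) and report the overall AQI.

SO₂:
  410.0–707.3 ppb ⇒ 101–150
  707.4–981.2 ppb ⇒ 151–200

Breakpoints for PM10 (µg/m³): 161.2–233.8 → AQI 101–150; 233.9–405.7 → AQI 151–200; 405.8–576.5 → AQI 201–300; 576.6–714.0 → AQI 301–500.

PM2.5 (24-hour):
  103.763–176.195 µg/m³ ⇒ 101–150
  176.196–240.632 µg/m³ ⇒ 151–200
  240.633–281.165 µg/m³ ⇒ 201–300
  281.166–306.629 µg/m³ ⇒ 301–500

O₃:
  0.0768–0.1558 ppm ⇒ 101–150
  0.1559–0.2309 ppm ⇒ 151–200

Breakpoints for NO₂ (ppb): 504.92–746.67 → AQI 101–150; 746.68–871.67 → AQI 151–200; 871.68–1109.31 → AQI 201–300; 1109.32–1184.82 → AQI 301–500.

409

SO₂: row 410.0–707.3 (AQI 101–150). (150−101)·(692.5−410.0)/(707.3−410.0) + 101 = 49·282.5/297.3 + 101 ≈ 147.56 → 148.
PM10: 651.0 lies in 576.6–714.0, so I_lo=301, I_hi=500, C_lo=576.6, C_hi=714.0.
(500−301)/(714.0−576.6) × (651.0−576.6) + 301 = 199/137.4 × 74.4 + 301 ≈ 408.76 → 409.
PM2.5 153.216: bracket 103.763–176.195 → index 101–150; slope 49/72.432, offset 49.453.
AQI = 101 + 49/72.432·49.453 ≈ 134.45 ⇒ 134.
O₃: row 0.1559–0.2309 (AQI 151–200). (200−151)·(0.2262−0.1559)/(0.2309−0.1559) + 151 = 49·0.0703/0.0750 + 151 ≈ 196.93 → 197.
NO₂: 602.14 lies in 504.92–746.67, so I_lo=101, I_hi=150, C_lo=504.92, C_hi=746.67.
(150−101)/(746.67−504.92) × (602.14−504.92) + 101 = 49/241.75 × 97.22 + 101 ≈ 120.71 → 121.
Sub-indices: SO₂→148, PM10→409, PM2.5→134, O₃→197, NO₂→121. Overall AQI = max = 409; dominant pollutant is PM10.
AQI 409: Hazardous.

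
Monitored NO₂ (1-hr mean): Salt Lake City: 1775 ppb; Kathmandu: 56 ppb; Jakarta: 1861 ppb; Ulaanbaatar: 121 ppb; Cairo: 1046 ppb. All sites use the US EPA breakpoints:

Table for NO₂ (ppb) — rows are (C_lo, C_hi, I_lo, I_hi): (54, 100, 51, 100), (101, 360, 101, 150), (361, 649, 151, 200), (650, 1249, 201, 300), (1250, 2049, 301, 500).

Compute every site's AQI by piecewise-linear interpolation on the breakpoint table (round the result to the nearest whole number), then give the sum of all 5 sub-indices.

Salt Lake City: 1775 lies in 1250–2049, so I_lo=301, I_hi=500, C_lo=1250, C_hi=2049.
(500−301)/(2049−1250) × (1775−1250) + 301 = 199/799 × 525 + 301 ≈ 431.76 → 432.
Kathmandu: 56 ∈ [54, 100] ↔ index [51, 100].
51 + (56−54)·(100−51)/(100−54) = 51 + 2·49/46 ≈ 53.13, so AQI = 53.
Jakarta: 1861 ∈ [1250, 2049] ↔ index [301, 500].
301 + (1861−1250)·(500−301)/(2049−1250) = 301 + 611·199/799 ≈ 453.18, so AQI = 453.
Ulaanbaatar: 121 ∈ [101, 360] ↔ index [101, 150].
101 + (121−101)·(150−101)/(360−101) = 101 + 20·49/259 ≈ 104.78, so AQI = 105.
Cairo 1046: bracket 650–1249 → index 201–300; slope 99/599, offset 396.
AQI = 201 + 99/599·396 ≈ 266.45 ⇒ 266.
AQIs: Salt Lake City=432, Kathmandu=53, Jakarta=453, Ulaanbaatar=105, Cairo=266. Sum = 432 + 53 + 453 + 105 + 266 = 1309.

1309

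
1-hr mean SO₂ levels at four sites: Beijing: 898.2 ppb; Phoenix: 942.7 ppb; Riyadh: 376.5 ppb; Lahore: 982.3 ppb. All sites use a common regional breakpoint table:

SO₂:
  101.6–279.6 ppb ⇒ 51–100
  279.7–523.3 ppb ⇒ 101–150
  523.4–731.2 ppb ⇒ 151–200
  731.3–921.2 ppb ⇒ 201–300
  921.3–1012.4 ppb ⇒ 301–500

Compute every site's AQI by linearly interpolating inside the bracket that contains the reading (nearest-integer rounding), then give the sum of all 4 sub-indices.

Beijing: 898.2 ∈ [731.3, 921.2] ↔ index [201, 300].
201 + (898.2−731.3)·(300−201)/(921.2−731.3) = 201 + 166.9·99/189.9 ≈ 288.01, so AQI = 288.
Phoenix: row 921.3–1012.4 (AQI 301–500). (500−301)·(942.7−921.3)/(1012.4−921.3) + 301 = 199·21.4/91.1 + 301 ≈ 347.75 → 348.
Riyadh: row 279.7–523.3 (AQI 101–150). (150−101)·(376.5−279.7)/(523.3−279.7) + 101 = 49·96.8/243.6 + 101 ≈ 120.47 → 120.
Lahore: 982.3 ∈ [921.3, 1012.4] ↔ index [301, 500].
301 + (982.3−921.3)·(500−301)/(1012.4−921.3) = 301 + 61.0·199/91.1 ≈ 434.25, so AQI = 434.
AQIs: Beijing=288, Phoenix=348, Riyadh=120, Lahore=434. Sum = 288 + 348 + 120 + 434 = 1190.

1190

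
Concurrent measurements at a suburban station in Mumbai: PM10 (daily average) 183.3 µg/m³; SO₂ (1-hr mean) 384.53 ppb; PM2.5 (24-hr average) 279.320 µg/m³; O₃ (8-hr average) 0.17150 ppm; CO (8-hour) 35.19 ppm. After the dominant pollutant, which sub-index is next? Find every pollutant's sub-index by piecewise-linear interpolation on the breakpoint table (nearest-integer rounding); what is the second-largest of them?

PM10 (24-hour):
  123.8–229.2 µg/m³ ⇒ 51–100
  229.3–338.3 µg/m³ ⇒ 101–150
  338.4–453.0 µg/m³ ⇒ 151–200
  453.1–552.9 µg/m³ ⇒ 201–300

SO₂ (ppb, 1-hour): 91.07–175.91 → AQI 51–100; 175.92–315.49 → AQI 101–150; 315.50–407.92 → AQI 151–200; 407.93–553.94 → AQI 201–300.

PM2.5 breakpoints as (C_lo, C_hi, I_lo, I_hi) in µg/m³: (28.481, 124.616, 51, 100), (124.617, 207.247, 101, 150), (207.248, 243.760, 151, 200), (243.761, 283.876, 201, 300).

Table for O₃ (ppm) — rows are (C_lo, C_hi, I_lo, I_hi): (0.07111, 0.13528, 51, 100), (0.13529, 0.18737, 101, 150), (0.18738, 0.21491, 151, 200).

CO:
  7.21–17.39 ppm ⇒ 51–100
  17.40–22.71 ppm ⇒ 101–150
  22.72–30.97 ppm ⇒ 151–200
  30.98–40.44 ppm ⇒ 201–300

PM10: row 123.8–229.2 (AQI 51–100). (100−51)·(183.3−123.8)/(229.2−123.8) + 51 = 49·59.5/105.4 + 51 ≈ 78.66 → 79.
SO₂: row 315.50–407.92 (AQI 151–200). (200−151)·(384.53−315.50)/(407.92−315.50) + 151 = 49·69.03/92.42 + 151 ≈ 187.60 → 188.
PM2.5: 279.320 lies in 243.761–283.876, so I_lo=201, I_hi=300, C_lo=243.761, C_hi=283.876.
(300−201)/(283.876−243.761) × (279.320−243.761) + 201 = 99/40.115 × 35.559 + 201 ≈ 288.76 → 289.
O₃ 0.17150: bracket 0.13529–0.18737 → index 101–150; slope 49/0.05208, offset 0.03621.
AQI = 101 + 49/0.05208·0.03621 ≈ 135.07 ⇒ 135.
CO: 35.19 lies in 30.98–40.44, so I_lo=201, I_hi=300, C_lo=30.98, C_hi=40.44.
(300−201)/(40.44−30.98) × (35.19−30.98) + 201 = 99/9.46 × 4.21 + 201 ≈ 245.06 → 245.
Sub-indices: PM10→79, SO₂→188, PM2.5→289, O₃→135, CO→245. Ranked high→low: 289, 245, 188, 135, 79. Second-highest sub-index = 245.

245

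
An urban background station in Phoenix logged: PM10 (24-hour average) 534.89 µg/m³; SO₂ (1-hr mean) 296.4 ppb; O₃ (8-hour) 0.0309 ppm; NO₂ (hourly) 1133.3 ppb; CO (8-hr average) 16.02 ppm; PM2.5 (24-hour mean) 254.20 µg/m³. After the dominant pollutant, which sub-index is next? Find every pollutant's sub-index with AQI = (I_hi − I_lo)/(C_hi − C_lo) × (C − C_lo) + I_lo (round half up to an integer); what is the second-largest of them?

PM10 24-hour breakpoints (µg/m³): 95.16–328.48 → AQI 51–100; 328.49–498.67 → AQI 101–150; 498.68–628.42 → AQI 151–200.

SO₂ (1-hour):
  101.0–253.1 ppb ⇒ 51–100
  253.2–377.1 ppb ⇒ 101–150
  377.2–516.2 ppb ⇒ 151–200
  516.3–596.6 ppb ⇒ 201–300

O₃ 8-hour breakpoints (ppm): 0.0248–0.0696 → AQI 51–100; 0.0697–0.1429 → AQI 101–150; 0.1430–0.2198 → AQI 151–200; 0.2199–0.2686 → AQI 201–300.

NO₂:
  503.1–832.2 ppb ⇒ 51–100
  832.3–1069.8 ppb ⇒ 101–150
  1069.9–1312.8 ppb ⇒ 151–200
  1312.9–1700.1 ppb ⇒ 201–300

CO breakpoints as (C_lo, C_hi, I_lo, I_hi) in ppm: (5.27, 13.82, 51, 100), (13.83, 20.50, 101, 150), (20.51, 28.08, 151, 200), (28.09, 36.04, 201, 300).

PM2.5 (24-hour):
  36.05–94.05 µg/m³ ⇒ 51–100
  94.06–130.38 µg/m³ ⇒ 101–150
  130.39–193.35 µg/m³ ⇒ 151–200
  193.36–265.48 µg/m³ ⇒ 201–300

165

PM10 534.89: bracket 498.68–628.42 → index 151–200; slope 49/129.74, offset 36.21.
AQI = 151 + 49/129.74·36.21 ≈ 164.68 ⇒ 165.
SO₂: row 253.2–377.1 (AQI 101–150). (150−101)·(296.4−253.2)/(377.1−253.2) + 101 = 49·43.2/123.9 + 101 ≈ 118.08 → 118.
O₃ 0.0309: bracket 0.0248–0.0696 → index 51–100; slope 49/0.0448, offset 0.0061.
AQI = 51 + 49/0.0448·0.0061 ≈ 57.67 ⇒ 58.
NO₂ 1133.3: bracket 1069.9–1312.8 → index 151–200; slope 49/242.9, offset 63.4.
AQI = 151 + 49/242.9·63.4 ≈ 163.79 ⇒ 164.
CO 16.02: bracket 13.83–20.50 → index 101–150; slope 49/6.67, offset 2.19.
AQI = 101 + 49/6.67·2.19 ≈ 117.09 ⇒ 117.
PM2.5: 254.20 ∈ [193.36, 265.48] ↔ index [201, 300].
201 + (254.20−193.36)·(300−201)/(265.48−193.36) = 201 + 60.84·99/72.12 ≈ 284.52, so AQI = 285.
Sub-indices: PM10→165, SO₂→118, O₃→58, NO₂→164, CO→117, PM2.5→285. Ranked high→low: 285, 165, 164, 118, 117, 58. Second-highest sub-index = 165.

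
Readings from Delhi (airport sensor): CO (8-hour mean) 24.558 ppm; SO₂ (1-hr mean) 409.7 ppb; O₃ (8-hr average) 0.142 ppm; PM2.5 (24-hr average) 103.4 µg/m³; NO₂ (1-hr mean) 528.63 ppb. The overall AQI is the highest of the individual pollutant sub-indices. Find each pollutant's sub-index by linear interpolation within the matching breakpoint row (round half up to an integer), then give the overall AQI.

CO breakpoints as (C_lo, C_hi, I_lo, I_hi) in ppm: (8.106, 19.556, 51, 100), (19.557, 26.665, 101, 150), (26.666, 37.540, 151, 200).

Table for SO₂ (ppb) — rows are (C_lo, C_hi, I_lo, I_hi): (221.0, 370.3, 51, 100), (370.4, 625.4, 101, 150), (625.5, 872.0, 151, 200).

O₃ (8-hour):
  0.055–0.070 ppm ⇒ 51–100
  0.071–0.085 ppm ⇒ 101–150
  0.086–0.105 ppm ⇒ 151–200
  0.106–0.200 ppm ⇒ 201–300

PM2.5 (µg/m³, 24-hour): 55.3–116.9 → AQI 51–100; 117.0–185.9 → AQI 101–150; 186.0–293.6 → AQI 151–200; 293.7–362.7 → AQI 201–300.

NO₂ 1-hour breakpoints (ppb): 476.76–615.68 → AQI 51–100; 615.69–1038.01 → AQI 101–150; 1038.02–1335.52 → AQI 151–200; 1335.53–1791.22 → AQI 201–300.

CO 24.558: bracket 19.557–26.665 → index 101–150; slope 49/7.108, offset 5.001.
AQI = 101 + 49/7.108·5.001 ≈ 135.48 ⇒ 135.
SO₂: 409.7 lies in 370.4–625.4, so I_lo=101, I_hi=150, C_lo=370.4, C_hi=625.4.
(150−101)/(625.4−370.4) × (409.7−370.4) + 101 = 49/255.0 × 39.3 + 101 ≈ 108.55 → 109.
O₃ 0.142: bracket 0.106–0.200 → index 201–300; slope 99/0.094, offset 0.036.
AQI = 201 + 99/0.094·0.036 ≈ 238.91 ⇒ 239.
PM2.5: 103.4 lies in 55.3–116.9, so I_lo=51, I_hi=100, C_lo=55.3, C_hi=116.9.
(100−51)/(116.9−55.3) × (103.4−55.3) + 51 = 49/61.6 × 48.1 + 51 ≈ 89.26 → 89.
NO₂: row 476.76–615.68 (AQI 51–100). (100−51)·(528.63−476.76)/(615.68−476.76) + 51 = 49·51.87/138.92 + 51 ≈ 69.30 → 69.
Sub-indices: CO→135, SO₂→109, O₃→239, PM2.5→89, NO₂→69. Overall AQI = max = 239; dominant pollutant is O₃.

239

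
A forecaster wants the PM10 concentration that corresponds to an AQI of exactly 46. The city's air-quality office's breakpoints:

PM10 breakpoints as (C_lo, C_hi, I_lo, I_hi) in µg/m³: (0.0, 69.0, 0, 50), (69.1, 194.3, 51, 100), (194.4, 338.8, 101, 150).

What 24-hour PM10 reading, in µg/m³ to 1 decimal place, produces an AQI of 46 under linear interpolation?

AQI 46 lies in the 0–50 band, which corresponds to 0.0–69.0 µg/m³.
C = 0.0 + (46−0)×(69.0−0.0)/(50−0) = 0.0 + 46×69.0/50 ≈ 63.480 µg/m³ → 63.5 µg/m³ to 1 dp.

63.5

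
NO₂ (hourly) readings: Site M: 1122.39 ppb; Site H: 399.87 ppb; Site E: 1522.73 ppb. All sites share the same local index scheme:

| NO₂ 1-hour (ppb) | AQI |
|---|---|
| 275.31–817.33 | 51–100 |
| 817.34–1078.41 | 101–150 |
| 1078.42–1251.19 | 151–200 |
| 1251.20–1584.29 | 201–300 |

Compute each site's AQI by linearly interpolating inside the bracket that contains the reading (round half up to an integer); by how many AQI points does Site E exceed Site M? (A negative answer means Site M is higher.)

Site M: 1122.39 lies in 1078.42–1251.19, so I_lo=151, I_hi=200, C_lo=1078.42, C_hi=1251.19.
(200−151)/(1251.19−1078.42) × (1122.39−1078.42) + 151 = 49/172.77 × 43.97 + 151 ≈ 163.47 → 163.
Site H: row 275.31–817.33 (AQI 51–100). (100−51)·(399.87−275.31)/(817.33−275.31) + 51 = 49·124.56/542.02 + 51 ≈ 62.26 → 62.
Site E: row 1251.20–1584.29 (AQI 201–300). (300−201)·(1522.73−1251.20)/(1584.29−1251.20) + 201 = 99·271.53/333.09 + 201 ≈ 281.70 → 282.
AQIs: Site M=163, Site H=62, Site E=282. Site E (282) − Site M (163) = 119.

119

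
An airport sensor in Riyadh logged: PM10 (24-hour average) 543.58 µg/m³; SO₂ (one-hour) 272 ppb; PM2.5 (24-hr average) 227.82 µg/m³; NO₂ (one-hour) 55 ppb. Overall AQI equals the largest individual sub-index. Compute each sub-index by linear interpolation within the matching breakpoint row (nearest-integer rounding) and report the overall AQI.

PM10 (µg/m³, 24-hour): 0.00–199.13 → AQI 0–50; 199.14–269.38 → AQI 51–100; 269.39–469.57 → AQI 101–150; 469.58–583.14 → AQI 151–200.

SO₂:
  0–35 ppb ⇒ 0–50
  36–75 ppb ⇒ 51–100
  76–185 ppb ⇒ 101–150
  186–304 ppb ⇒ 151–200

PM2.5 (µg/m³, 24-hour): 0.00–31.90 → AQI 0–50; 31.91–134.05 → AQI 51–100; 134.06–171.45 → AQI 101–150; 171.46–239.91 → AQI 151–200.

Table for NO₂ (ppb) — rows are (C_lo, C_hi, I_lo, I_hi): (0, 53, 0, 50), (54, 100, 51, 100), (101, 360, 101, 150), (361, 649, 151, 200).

PM10 543.58: bracket 469.58–583.14 → index 151–200; slope 49/113.56, offset 74.00.
AQI = 151 + 49/113.56·74.00 ≈ 182.93 ⇒ 183.
SO₂: 272 ∈ [186, 304] ↔ index [151, 200].
151 + (272−186)·(200−151)/(304−186) = 151 + 86·49/118 ≈ 186.71, so AQI = 187.
PM2.5: row 171.46–239.91 (AQI 151–200). (200−151)·(227.82−171.46)/(239.91−171.46) + 151 = 49·56.36/68.45 + 151 ≈ 191.35 → 191.
NO₂: row 54–100 (AQI 51–100). (100−51)·(55−54)/(100−54) + 51 = 49·1/46 + 51 ≈ 52.07 → 52.
Sub-indices: PM10→183, SO₂→187, PM2.5→191, NO₂→52. Overall AQI = max = 191; dominant pollutant is PM2.5.

191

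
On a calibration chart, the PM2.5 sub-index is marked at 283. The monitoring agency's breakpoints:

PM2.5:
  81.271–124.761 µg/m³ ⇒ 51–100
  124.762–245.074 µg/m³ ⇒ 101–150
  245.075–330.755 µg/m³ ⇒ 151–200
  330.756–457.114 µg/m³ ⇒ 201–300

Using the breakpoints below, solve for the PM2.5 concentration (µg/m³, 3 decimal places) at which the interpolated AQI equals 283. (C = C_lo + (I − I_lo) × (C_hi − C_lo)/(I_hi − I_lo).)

435.416

AQI 283 lies in the 201–300 band, which corresponds to 330.756–457.114 µg/m³.
C = 330.756 + (283−201)×(457.114−330.756)/(300−201) = 330.756 + 82×126.358/99 ≈ 435.41616 µg/m³ → 435.416 µg/m³ to 3 dp.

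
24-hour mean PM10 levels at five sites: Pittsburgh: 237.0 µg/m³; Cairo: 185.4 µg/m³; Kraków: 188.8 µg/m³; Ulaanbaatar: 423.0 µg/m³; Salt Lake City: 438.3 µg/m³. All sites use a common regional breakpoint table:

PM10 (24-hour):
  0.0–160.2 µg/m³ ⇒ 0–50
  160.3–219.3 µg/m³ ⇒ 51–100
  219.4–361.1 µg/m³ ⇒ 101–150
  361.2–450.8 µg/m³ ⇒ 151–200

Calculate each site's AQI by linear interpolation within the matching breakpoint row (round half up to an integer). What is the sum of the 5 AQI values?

632

Pittsburgh: 237.0 ∈ [219.4, 361.1] ↔ index [101, 150].
101 + (237.0−219.4)·(150−101)/(361.1−219.4) = 101 + 17.6·49/141.7 ≈ 107.09, so AQI = 107.
Cairo: row 160.3–219.3 (AQI 51–100). (100−51)·(185.4−160.3)/(219.3−160.3) + 51 = 49·25.1/59.0 + 51 ≈ 71.85 → 72.
Kraków: row 160.3–219.3 (AQI 51–100). (100−51)·(188.8−160.3)/(219.3−160.3) + 51 = 49·28.5/59.0 + 51 ≈ 74.67 → 75.
Ulaanbaatar 423.0: bracket 361.2–450.8 → index 151–200; slope 49/89.6, offset 61.8.
AQI = 151 + 49/89.6·61.8 ≈ 184.80 ⇒ 185.
Salt Lake City: row 361.2–450.8 (AQI 151–200). (200−151)·(438.3−361.2)/(450.8−361.2) + 151 = 49·77.1/89.6 + 151 ≈ 193.16 → 193.
AQIs: Pittsburgh=107, Cairo=72, Kraków=75, Ulaanbaatar=185, Salt Lake City=193. Sum = 107 + 72 + 75 + 185 + 193 = 632.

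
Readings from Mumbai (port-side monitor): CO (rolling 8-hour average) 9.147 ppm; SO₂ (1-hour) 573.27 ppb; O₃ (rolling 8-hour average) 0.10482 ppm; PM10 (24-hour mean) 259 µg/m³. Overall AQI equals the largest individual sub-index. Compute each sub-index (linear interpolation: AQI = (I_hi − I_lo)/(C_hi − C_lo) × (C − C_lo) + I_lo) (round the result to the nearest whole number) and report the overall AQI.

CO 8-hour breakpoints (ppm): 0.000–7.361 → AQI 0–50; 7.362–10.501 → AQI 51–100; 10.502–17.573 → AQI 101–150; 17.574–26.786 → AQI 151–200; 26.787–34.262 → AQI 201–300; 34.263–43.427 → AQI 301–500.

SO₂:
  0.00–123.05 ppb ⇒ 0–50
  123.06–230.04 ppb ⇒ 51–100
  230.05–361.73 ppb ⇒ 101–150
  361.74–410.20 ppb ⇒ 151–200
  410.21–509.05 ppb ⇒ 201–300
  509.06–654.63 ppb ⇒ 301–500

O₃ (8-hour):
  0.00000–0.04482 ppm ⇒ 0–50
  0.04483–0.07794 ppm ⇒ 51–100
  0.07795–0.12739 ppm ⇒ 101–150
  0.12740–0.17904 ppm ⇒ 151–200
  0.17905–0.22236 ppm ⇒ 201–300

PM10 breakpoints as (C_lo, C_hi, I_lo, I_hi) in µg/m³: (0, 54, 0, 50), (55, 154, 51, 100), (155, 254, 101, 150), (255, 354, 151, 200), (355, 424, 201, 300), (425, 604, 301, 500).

389

CO: row 7.362–10.501 (AQI 51–100). (100−51)·(9.147−7.362)/(10.501−7.362) + 51 = 49·1.785/3.139 + 51 ≈ 78.86 → 79.
SO₂: 573.27 lies in 509.06–654.63, so I_lo=301, I_hi=500, C_lo=509.06, C_hi=654.63.
(500−301)/(654.63−509.06) × (573.27−509.06) + 301 = 199/145.57 × 64.21 + 301 ≈ 388.78 → 389.
O₃: 0.10482 lies in 0.07795–0.12739, so I_lo=101, I_hi=150, C_lo=0.07795, C_hi=0.12739.
(150−101)/(0.12739−0.07795) × (0.10482−0.07795) + 101 = 49/0.04944 × 0.02687 + 101 ≈ 127.63 → 128.
PM10: 259 ∈ [255, 354] ↔ index [151, 200].
151 + (259−255)·(200−151)/(354−255) = 151 + 4·49/99 ≈ 152.98, so AQI = 153.
Sub-indices: CO→79, SO₂→389, O₃→128, PM10→153. Overall AQI = max = 389; dominant pollutant is SO₂.
AQI 389: Hazardous.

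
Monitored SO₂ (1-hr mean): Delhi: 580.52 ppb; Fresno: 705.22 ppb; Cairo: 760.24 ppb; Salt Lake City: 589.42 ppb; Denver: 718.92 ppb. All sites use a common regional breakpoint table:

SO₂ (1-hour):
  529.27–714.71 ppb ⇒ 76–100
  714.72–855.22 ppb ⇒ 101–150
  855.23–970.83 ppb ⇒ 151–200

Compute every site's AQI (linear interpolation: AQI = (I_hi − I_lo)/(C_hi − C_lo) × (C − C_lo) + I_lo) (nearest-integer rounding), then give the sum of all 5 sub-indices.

Delhi: 580.52 ∈ [529.27, 714.71] ↔ index [76, 100].
76 + (580.52−529.27)·(100−76)/(714.71−529.27) = 76 + 51.25·24/185.44 ≈ 82.63, so AQI = 83.
Fresno 705.22: bracket 529.27–714.71 → index 76–100; slope 24/185.44, offset 175.95.
AQI = 76 + 24/185.44·175.95 ≈ 98.77 ⇒ 99.
Cairo 760.24: bracket 714.72–855.22 → index 101–150; slope 49/140.50, offset 45.52.
AQI = 101 + 49/140.50·45.52 ≈ 116.88 ⇒ 117.
Salt Lake City: 589.42 ∈ [529.27, 714.71] ↔ index [76, 100].
76 + (589.42−529.27)·(100−76)/(714.71−529.27) = 76 + 60.15·24/185.44 ≈ 83.78, so AQI = 84.
Denver: 718.92 ∈ [714.72, 855.22] ↔ index [101, 150].
101 + (718.92−714.72)·(150−101)/(855.22−714.72) = 101 + 4.20·49/140.50 ≈ 102.46, so AQI = 102.
AQIs: Delhi=83, Fresno=99, Cairo=117, Salt Lake City=84, Denver=102. Sum = 83 + 99 + 117 + 84 + 102 = 485.

485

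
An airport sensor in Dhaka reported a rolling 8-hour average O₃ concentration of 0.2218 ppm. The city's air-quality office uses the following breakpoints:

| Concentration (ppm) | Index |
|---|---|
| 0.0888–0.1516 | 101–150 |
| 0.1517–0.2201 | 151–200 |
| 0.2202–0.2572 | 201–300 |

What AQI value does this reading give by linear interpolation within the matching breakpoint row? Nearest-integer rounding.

O₃ 0.2218: bracket 0.2202–0.2572 → index 201–300; slope 99/0.0370, offset 0.0016.
AQI = 201 + 99/0.0370·0.0016 ≈ 205.28 ⇒ 205.
AQI 205 falls in the Very Unhealthy category.

205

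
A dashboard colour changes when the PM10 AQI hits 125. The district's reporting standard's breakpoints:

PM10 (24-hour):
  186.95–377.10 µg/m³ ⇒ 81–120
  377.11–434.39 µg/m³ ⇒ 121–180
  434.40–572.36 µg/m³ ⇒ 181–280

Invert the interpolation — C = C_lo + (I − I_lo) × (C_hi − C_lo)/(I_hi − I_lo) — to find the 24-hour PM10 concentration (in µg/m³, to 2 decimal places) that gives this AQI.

380.99

AQI 125 lies in the 121–180 band, which corresponds to 377.11–434.39 µg/m³.
C = 377.11 + (125−121)×(434.39−377.11)/(180−121) = 377.11 + 4×57.28/59 ≈ 380.9934 µg/m³ → 380.99 µg/m³ to 2 dp.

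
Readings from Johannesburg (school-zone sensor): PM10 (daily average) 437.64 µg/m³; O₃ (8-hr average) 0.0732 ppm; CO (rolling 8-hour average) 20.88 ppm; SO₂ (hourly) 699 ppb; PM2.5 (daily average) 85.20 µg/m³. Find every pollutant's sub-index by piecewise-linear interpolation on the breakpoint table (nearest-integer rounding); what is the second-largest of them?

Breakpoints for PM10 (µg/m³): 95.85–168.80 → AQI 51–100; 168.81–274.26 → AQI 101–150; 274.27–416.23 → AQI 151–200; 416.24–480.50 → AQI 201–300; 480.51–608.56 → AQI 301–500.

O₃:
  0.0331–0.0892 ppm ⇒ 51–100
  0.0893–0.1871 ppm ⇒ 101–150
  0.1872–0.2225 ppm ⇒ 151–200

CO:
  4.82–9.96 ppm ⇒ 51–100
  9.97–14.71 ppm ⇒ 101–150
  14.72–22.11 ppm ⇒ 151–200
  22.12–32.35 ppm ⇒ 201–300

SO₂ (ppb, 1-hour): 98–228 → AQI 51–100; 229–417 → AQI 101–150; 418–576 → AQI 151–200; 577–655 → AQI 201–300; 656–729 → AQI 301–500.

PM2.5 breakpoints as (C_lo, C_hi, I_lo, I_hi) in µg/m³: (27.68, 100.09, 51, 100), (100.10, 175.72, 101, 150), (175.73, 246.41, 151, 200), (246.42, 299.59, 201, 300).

234

PM10: 437.64 lies in 416.24–480.50, so I_lo=201, I_hi=300, C_lo=416.24, C_hi=480.50.
(300−201)/(480.50−416.24) × (437.64−416.24) + 201 = 99/64.26 × 21.40 + 201 ≈ 233.97 → 234.
O₃ 0.0732: bracket 0.0331–0.0892 → index 51–100; slope 49/0.0561, offset 0.0401.
AQI = 51 + 49/0.0561·0.0401 ≈ 86.02 ⇒ 86.
CO 20.88: bracket 14.72–22.11 → index 151–200; slope 49/7.39, offset 6.16.
AQI = 151 + 49/7.39·6.16 ≈ 191.84 ⇒ 192.
SO₂: 699 lies in 656–729, so I_lo=301, I_hi=500, C_lo=656, C_hi=729.
(500−301)/(729−656) × (699−656) + 301 = 199/73 × 43 + 301 ≈ 418.22 → 418.
PM2.5: 85.20 lies in 27.68–100.09, so I_lo=51, I_hi=100, C_lo=27.68, C_hi=100.09.
(100−51)/(100.09−27.68) × (85.20−27.68) + 51 = 49/72.41 × 57.52 + 51 ≈ 89.92 → 90.
Sub-indices: PM10→234, O₃→86, CO→192, SO₂→418, PM2.5→90. Ranked high→low: 418, 234, 192, 90, 86. Second-highest sub-index = 234.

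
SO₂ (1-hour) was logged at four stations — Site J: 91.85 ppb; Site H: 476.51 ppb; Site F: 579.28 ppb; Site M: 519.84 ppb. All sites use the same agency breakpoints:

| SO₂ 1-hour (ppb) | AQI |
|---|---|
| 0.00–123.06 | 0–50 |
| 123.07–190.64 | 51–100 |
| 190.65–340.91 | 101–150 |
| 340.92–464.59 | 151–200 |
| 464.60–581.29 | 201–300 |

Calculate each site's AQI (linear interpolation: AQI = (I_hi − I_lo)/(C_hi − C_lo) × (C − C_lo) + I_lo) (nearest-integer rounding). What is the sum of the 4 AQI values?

Site J 91.85: bracket 0.00–123.06 → index 0–50; slope 50/123.06, offset 91.85.
AQI = 0 + 50/123.06·91.85 ≈ 37.32 ⇒ 37.
Site H: 476.51 ∈ [464.60, 581.29] ↔ index [201, 300].
201 + (476.51−464.60)·(300−201)/(581.29−464.60) = 201 + 11.91·99/116.69 ≈ 211.10, so AQI = 211.
Site F: 579.28 lies in 464.60–581.29, so I_lo=201, I_hi=300, C_lo=464.60, C_hi=581.29.
(300−201)/(581.29−464.60) × (579.28−464.60) + 201 = 99/116.69 × 114.68 + 201 ≈ 298.29 → 298.
Site M: row 464.60–581.29 (AQI 201–300). (300−201)·(519.84−464.60)/(581.29−464.60) + 201 = 99·55.24/116.69 + 201 ≈ 247.87 → 248.
AQIs: Site J=37, Site H=211, Site F=298, Site M=248. Sum = 37 + 211 + 298 + 248 = 794.

794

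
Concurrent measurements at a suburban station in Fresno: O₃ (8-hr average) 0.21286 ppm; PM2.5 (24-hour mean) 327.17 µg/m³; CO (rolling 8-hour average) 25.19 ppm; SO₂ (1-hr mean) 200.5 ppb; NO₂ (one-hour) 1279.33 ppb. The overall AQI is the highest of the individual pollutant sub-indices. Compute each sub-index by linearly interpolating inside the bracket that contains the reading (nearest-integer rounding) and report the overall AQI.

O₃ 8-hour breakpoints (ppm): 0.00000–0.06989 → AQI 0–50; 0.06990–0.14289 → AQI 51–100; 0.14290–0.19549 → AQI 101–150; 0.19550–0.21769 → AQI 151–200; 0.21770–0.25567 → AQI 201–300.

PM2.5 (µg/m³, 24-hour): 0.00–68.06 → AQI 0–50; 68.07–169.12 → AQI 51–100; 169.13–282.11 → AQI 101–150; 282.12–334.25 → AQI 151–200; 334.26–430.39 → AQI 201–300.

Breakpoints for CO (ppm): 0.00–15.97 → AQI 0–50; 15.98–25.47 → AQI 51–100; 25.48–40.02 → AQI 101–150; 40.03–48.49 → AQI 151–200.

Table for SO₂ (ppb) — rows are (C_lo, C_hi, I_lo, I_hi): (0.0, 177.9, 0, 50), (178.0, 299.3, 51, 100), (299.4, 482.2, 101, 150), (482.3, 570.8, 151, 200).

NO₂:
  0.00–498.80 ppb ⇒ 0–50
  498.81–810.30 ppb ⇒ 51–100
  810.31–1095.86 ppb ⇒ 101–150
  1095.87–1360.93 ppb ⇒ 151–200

O₃: row 0.19550–0.21769 (AQI 151–200). (200−151)·(0.21286−0.19550)/(0.21769−0.19550) + 151 = 49·0.01736/0.02219 + 151 ≈ 189.33 → 189.
PM2.5: 327.17 ∈ [282.12, 334.25] ↔ index [151, 200].
151 + (327.17−282.12)·(200−151)/(334.25−282.12) = 151 + 45.05·49/52.13 ≈ 193.35, so AQI = 193.
CO 25.19: bracket 15.98–25.47 → index 51–100; slope 49/9.49, offset 9.21.
AQI = 51 + 49/9.49·9.21 ≈ 98.55 ⇒ 99.
SO₂: 200.5 ∈ [178.0, 299.3] ↔ index [51, 100].
51 + (200.5−178.0)·(100−51)/(299.3−178.0) = 51 + 22.5·49/121.3 ≈ 60.09, so AQI = 60.
NO₂: 1279.33 ∈ [1095.87, 1360.93] ↔ index [151, 200].
151 + (1279.33−1095.87)·(200−151)/(1360.93−1095.87) = 151 + 183.46·49/265.06 ≈ 184.92, so AQI = 185.
Sub-indices: O₃→189, PM2.5→193, CO→99, SO₂→60, NO₂→185. Overall AQI = max = 193; dominant pollutant is PM2.5.

193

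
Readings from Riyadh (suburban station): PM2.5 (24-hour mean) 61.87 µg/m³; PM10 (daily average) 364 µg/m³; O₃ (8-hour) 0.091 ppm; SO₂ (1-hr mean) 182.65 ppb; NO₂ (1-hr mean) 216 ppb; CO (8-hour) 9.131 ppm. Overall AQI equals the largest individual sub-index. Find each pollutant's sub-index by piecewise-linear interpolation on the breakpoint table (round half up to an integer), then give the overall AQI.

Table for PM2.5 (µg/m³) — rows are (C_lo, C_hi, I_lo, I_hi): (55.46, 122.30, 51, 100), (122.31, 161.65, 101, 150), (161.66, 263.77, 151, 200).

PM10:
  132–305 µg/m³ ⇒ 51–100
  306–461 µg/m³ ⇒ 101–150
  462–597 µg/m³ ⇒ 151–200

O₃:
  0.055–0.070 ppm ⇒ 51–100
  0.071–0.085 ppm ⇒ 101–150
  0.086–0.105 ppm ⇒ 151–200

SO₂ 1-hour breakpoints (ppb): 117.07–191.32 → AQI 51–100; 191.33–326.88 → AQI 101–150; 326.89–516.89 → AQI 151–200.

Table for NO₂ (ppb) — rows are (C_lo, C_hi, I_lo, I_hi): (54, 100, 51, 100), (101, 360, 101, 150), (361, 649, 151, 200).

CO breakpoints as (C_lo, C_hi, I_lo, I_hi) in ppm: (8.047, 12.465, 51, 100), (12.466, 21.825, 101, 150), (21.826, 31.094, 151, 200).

164

PM2.5 61.87: bracket 55.46–122.30 → index 51–100; slope 49/66.84, offset 6.41.
AQI = 51 + 49/66.84·6.41 ≈ 55.70 ⇒ 56.
PM10: row 306–461 (AQI 101–150). (150−101)·(364−306)/(461−306) + 101 = 49·58/155 + 101 ≈ 119.34 → 119.
O₃: 0.091 lies in 0.086–0.105, so I_lo=151, I_hi=200, C_lo=0.086, C_hi=0.105.
(200−151)/(0.105−0.086) × (0.091−0.086) + 151 = 49/0.019 × 0.005 + 151 ≈ 163.89 → 164.
SO₂: 182.65 lies in 117.07–191.32, so I_lo=51, I_hi=100, C_lo=117.07, C_hi=191.32.
(100−51)/(191.32−117.07) × (182.65−117.07) + 51 = 49/74.25 × 65.58 + 51 ≈ 94.28 → 94.
NO₂: 216 ∈ [101, 360] ↔ index [101, 150].
101 + (216−101)·(150−101)/(360−101) = 101 + 115·49/259 ≈ 122.76, so AQI = 123.
CO: row 8.047–12.465 (AQI 51–100). (100−51)·(9.131−8.047)/(12.465−8.047) + 51 = 49·1.084/4.418 + 51 ≈ 63.02 → 63.
Sub-indices: PM2.5→56, PM10→119, O₃→164, SO₂→94, NO₂→123, CO→63. Overall AQI = max = 164; dominant pollutant is O₃.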